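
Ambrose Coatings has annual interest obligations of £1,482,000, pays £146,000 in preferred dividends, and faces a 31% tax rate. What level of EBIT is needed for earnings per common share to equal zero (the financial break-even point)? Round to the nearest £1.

£1,693,594

Grossing the preferred dividend up to pre-tax terms: £146,000 / (1 − 0.31) = £211,594.20.
Financial break-even EBIT = interest + D_p ÷ (1 − t) = £1,482,000 + £211,594.20 = £1,693,594.20.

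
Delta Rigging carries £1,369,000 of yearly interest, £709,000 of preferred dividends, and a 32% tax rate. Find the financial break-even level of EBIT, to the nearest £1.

£2,411,647

Preferred dividends are paid after tax, so their pre-tax equivalent is £709,000 ÷ (1 − 0.32) = £1,042,647.06.
EPS = 0 when EBIT covers interest plus the pre-tax preferred burden: £1,369,000 + £1,042,647.06 = £2,411,647.06.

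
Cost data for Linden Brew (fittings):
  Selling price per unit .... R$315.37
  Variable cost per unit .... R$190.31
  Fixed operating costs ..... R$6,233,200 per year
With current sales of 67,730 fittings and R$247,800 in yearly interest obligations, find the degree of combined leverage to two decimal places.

At 67,730 units, contribution = 67,730 × R$125.06 = R$8,470,313.80.
Operating income = contribution − fixed costs = R$8,470,313.80 − R$6,233,200 = R$2,237,113.80. Interest = R$247,800.00, so EBIT − I = R$1,989,313.80.
DCL = contribution ÷ (EBIT − I) = R$8,470,313.80 ÷ R$1,989,313.80 = 4.2579.

4.26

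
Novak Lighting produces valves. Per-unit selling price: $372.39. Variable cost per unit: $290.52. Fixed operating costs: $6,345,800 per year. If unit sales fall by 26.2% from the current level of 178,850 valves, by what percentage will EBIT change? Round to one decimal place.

-46.2%

Contribution at this volume is 178,850 × $81.87 = $14,642,449.50.
EBIT = $14,642,449.50 − $6,345,800 = $8,296,649.50.
DOL = contribution ÷ EBIT = $14,642,449.50 ÷ $8,296,649.50 = 1.7649.
%ΔEBIT = DOL × %ΔSales = 1.7649 × -26.2% = -46.2%.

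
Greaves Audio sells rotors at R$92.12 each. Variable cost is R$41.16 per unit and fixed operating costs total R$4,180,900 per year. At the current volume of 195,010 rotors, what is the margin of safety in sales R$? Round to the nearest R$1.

R$10,406,540

Unit CM = price − variable cost = R$92.12 − R$41.16 = R$50.96. Break-even units = R$4,180,900 ÷ R$50.96 = 82,042.78; break-even revenue = 82,042.78 × R$92.12 = R$7,557,780.77.
Actual sales revenue = 195,010 × R$92.12 = R$17,964,321.20.
Margin of safety = R$17,964,321.20 − R$7,557,780.77 = R$10,406,540.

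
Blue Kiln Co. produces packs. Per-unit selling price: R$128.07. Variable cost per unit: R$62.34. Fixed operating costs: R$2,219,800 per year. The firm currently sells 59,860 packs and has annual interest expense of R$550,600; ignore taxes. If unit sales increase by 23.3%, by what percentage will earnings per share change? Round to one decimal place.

+78.7%

At 59,860 units, contribution = 59,860 × R$65.73 = R$3,934,597.80.
Subtracting fixed costs: EBIT = R$3,934,597.80 − R$2,219,800 = R$1,714,797.80.
Interest = R$550,600.00, so EBIT − I = R$1,164,197.80.
DCL = total CM / (EBIT − I) = R$3,934,597.80 / R$1,164,197.80 = 3.3797.
%ΔEPS = DCL × %ΔSales = 3.3797 × +23.3% = +78.7%.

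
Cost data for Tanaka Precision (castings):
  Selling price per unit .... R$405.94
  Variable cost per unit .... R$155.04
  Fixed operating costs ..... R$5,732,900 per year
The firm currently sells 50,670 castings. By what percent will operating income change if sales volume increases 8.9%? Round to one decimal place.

At 50,670 units, contribution = 50,670 × R$250.90 = R$12,713,103.00.
Operating income = contribution − fixed costs = R$12,713,103.00 − R$5,732,900 = R$6,980,203.00.
So DOL = total CM / EBIT = R$12,713,103.00 / R$6,980,203.00 = 1.8213.
Operating income changes by 1.8213 × +8.9% = +16.2%.

+16.2%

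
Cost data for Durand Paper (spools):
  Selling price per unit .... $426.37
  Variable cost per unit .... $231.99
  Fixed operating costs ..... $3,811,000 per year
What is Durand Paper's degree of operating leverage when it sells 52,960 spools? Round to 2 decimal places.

1.59

Total contribution margin = 52,960 × $194.38 = $10,294,364.80.
EBIT = $10,294,364.80 − $3,811,000 = $6,483,364.80.
DOL = contribution ÷ EBIT = $10,294,364.80 ÷ $6,483,364.80 = 1.5878.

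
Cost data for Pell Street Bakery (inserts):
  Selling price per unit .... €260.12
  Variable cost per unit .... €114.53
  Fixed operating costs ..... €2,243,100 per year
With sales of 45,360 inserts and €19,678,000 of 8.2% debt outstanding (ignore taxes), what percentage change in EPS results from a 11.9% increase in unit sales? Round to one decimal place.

At 45,360 units, contribution = 45,360 × €145.59 = €6,603,962.40.
Subtracting fixed costs: EBIT = €6,603,962.40 − €2,243,100 = €4,360,862.40.
Interest = €1,613,596.00, so EBIT − I = €2,747,266.40.
Degree of combined leverage = contribution ÷ (EBIT − I) = €6,603,962.40 ÷ €2,747,266.40 = 2.4038.
EPS therefore changes by 2.4038 × (+11.9%) = +28.6%.

+28.6%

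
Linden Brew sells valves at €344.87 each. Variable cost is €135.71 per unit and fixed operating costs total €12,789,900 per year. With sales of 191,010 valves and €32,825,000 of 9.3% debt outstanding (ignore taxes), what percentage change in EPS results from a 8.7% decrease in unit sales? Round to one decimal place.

Total contribution margin = 191,010 × €209.16 = €39,951,651.60.
Subtracting fixed costs: EBIT = €39,951,651.60 − €12,789,900 = €27,161,751.60.
After interest of €3,052,725.00, pre-tax earnings = €24,109,026.60.
DCL = total CM / (EBIT − I) = €39,951,651.60 / €24,109,026.60 = 1.6571.
%ΔEPS = DCL × %ΔSales = 1.6571 × -8.7% = -14.4%.

-14.4%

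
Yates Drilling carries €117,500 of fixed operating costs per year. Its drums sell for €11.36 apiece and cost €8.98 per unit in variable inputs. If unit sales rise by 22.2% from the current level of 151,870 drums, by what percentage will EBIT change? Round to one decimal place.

+32.9%

Contribution at this volume is 151,870 × €2.38 = €361,450.60.
Operating income = contribution − fixed costs = €361,450.60 − €117,500 = €243,950.60.
So DOL = total CM / EBIT = €361,450.60 / €243,950.60 = 1.4817.
Operating income changes by 1.4817 × +22.2% = +32.9%.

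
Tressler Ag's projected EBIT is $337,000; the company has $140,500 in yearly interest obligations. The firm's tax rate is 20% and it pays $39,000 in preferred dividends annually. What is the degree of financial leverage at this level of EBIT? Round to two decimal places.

2.28

Annual interest charges come to $140,500.00.
Pre-tax preferred-dividend burden = $39,000 ÷ (1 − 0.20) = $48,750.00.
DFL = EBIT ÷ [EBIT − I − D_p/(1−t)] = $337,000 ÷ [$337,000 − $140,500.00 − $48,750.00] = $337,000 ÷ $147,750.00 = 2.2809.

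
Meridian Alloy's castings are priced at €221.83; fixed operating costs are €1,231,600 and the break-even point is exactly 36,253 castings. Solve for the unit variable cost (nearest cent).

€187.86

At break-even, FC = Q × (P − VC), so P − VC = €1,231,600 ÷ 36,253 = €33.9724.
Variable cost per unit = €221.83 − €33.9724 = €187.86.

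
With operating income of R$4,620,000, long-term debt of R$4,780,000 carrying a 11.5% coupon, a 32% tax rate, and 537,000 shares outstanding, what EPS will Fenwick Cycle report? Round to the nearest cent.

R$5.15

Pre-tax income = R$4,620,000 − R$549,700.00 = R$4,070,300.00.
Net income = R$4,070,300.00 × (1 − 0.32) = R$2,767,804.00.
Per share: R$2,767,804.00 / 537,000 shares = R$5.15.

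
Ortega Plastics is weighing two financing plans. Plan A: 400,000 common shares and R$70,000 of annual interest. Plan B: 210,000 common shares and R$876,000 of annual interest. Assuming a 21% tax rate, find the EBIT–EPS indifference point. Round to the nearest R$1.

R$1,766,842

At indifference, (EBIT − 70,000)(1 − t)/400,000 = (EBIT − 876,000)(1 − t)/210,000.
Cancelling (1 − t) and cross-multiplying: 210,000·(EBIT − 70,000) = 400,000·(EBIT − 876,000).
Solving, EBIT = (876,000·400,000 − 70,000·210,000) / (400,000 − 210,000) = 335,700,000,000 / 190,000 = 1,766,842.11.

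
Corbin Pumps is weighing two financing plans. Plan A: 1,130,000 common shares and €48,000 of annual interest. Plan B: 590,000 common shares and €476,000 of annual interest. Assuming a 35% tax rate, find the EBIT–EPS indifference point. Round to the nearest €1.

€943,630

At indifference, (EBIT − 48,000)(1 − t)/1,130,000 = (EBIT − 476,000)(1 − t)/590,000.
The (1 − t) factor cancels: (EBIT − 48,000) × 590,000 = (EBIT − 476,000) × 1,130,000.
EBIT × (1,130,000 − 590,000) = 476,000 × 1,130,000 − 48,000 × 590,000 = 509,560,000,000, so EBIT = 509,560,000,000 ÷ 540,000 = 943,629.63.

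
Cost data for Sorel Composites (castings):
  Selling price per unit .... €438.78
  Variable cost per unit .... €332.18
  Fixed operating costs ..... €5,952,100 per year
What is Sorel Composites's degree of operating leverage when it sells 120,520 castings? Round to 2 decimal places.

Total contribution margin = 120,520 × €106.60 = €12,847,432.00.
Subtracting fixed costs: EBIT = €12,847,432.00 − €5,952,100 = €6,895,332.00.
DOL = contribution ÷ EBIT = €12,847,432.00 ÷ €6,895,332.00 = 1.8632.

1.86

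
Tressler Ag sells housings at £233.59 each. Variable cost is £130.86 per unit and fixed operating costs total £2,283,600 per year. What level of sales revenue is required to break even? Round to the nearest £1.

£5,192,506

Contribution margin per unit = £233.59 − £130.86 = £102.73, a CM ratio of £102.73 ÷ £233.59 = 0.4398.
Break-even sales = FC ÷ CM ratio = £2,283,600 × £233.59 / £102.73 = £5,192,506.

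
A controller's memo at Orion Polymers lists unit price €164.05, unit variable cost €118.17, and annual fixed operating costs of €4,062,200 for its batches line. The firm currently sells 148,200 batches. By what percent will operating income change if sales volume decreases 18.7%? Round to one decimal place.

-46.5%

At 148,200 units, contribution = 148,200 × €45.88 = €6,799,416.00.
Operating income = contribution − fixed costs = €6,799,416.00 − €4,062,200 = €2,737,216.00.
So DOL = total CM / EBIT = €6,799,416.00 / €2,737,216.00 = 2.4841.
Operating income changes by 2.4841 × -18.7% = -46.5%.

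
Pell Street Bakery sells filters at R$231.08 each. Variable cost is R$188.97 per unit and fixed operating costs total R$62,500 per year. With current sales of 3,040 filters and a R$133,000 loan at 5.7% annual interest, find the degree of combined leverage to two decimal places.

2.21

Contribution at this volume is 3,040 × R$42.11 = R$128,014.40.
EBIT = R$128,014.40 − R$62,500 = R$65,514.40. Interest = R$7,581.00.
DOL = R$128,014.40 ÷ R$65,514.40 = 1.9540; DFL = R$65,514.40 ÷ R$57,933.40 = 1.1309.
Combined leverage = 1.9540 × 1.1309 = 2.2098.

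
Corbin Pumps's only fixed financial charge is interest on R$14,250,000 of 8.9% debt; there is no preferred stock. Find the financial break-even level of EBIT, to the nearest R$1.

R$1,268,250

Annual interest = 8.9% × R$14,250,000 = R$1,268,250.00.
Without preferred stock the financial break-even is simply EBIT = interest = R$1,268,250.00.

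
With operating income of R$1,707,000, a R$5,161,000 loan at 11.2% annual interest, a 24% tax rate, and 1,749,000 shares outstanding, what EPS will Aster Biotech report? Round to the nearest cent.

R$0.49

Pre-tax income = R$1,707,000 − R$578,032.00 = R$1,128,968.00.
After tax at 24%: net income = R$1,128,968.00 × 0.76 = R$858,015.68.
EPS = R$858,015.68 ÷ 1,749,000 = R$0.49.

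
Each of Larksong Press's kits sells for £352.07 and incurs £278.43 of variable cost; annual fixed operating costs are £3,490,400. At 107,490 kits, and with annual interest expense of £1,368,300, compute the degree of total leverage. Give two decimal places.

At 107,490 units, contribution = 107,490 × £73.64 = £7,915,563.60.
EBIT = £7,915,563.60 − £3,490,400 = £4,425,163.60. Interest = £1,368,300.00, so EBIT − I = £3,056,863.60.
DCL = contribution ÷ (EBIT − I) = £7,915,563.60 ÷ £3,056,863.60 = 2.5894.

2.59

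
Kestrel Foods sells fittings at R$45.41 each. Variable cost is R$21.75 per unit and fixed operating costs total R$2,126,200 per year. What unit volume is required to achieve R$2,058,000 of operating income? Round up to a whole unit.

Contribution margin per unit = R$45.41 − R$21.75 = R$23.66.
Units = (FC + target) / CM = (R$2,126,200 + R$2,058,000) / R$23.66 = 176,847.00, so 176,847 fittings.

176,847 fittings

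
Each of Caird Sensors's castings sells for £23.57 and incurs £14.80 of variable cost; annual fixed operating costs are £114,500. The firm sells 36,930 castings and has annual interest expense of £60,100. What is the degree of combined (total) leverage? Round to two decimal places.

At 36,930 units, contribution = 36,930 × £8.77 = £323,876.10.
Subtracting fixed costs: EBIT = £323,876.10 − £114,500 = £209,376.10. Interest = £60,100.00.
DOL = £323,876.10 ÷ £209,376.10 = 1.5469; DFL = £209,376.10 ÷ £149,276.10 = 1.4026.
DCL = DOL × DFL = 1.5469 × 1.4026 = 2.1697.

2.17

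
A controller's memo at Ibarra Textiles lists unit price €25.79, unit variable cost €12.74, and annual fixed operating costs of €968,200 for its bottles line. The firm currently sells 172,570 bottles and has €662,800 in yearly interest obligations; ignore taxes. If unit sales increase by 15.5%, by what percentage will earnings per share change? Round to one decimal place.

+56.2%

Total contribution margin = 172,570 × €13.05 = €2,252,038.50.
EBIT = €2,252,038.50 − €968,200 = €1,283,838.50.
After interest of €662,800.00, pre-tax earnings = €621,038.50.
DCL = total CM / (EBIT − I) = €2,252,038.50 / €621,038.50 = 3.6262.
EPS therefore changes by 3.6262 × (+15.5%) = +56.2%.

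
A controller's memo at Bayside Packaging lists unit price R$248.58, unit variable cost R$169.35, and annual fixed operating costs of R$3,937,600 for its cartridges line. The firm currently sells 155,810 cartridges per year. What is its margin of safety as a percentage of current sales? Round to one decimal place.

Unit CM = price − variable cost = R$248.58 − R$169.35 = R$79.23. Break-even units = R$3,937,600 ÷ R$79.23 = 49,698.35; break-even revenue = 49,698.35 × R$248.58 = R$12,354,014.99.
Actual sales revenue = 155,810 × R$248.58 = R$38,731,249.80.
Margin of safety = (R$38,731,249.80 − R$12,354,014.99) ÷ R$38,731,249.80 = 68.1%.

68.1%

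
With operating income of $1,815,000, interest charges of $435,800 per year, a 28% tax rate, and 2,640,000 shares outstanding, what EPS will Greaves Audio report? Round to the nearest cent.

Interest = $435,800.00, so EBT = $1,815,000 − $435,800.00 = $1,379,200.00.
After tax at 28%: net income = $1,379,200.00 × 0.72 = $993,024.00.
EPS = $993,024.00 ÷ 2,640,000 = $0.38.

$0.38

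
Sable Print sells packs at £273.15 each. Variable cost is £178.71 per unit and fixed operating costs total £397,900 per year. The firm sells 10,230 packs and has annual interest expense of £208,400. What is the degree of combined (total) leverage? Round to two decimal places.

At 10,230 units, contribution = 10,230 × £94.44 = £966,121.20.
EBIT = £966,121.20 − £397,900 = £568,221.20. Interest = £208,400.00.
DOL = £966,121.20 ÷ £568,221.20 = 1.7003; DFL = £568,221.20 ÷ £359,821.20 = 1.5792.
Combined leverage = 1.7003 × 1.5792 = 2.6851.

2.69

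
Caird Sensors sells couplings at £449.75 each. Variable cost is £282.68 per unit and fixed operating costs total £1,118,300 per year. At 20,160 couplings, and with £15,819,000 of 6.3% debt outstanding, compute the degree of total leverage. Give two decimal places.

Contribution at this volume is 20,160 × £167.07 = £3,368,131.20.
Subtracting fixed costs: EBIT = £3,368,131.20 − £1,118,300 = £2,249,831.20. Interest = £996,597.00, so EBIT − I = £1,253,234.20.
Degree of total leverage = total CM / (EBIT − interest) = £3,368,131.20 / £1,253,234.20 = 2.6876.

2.69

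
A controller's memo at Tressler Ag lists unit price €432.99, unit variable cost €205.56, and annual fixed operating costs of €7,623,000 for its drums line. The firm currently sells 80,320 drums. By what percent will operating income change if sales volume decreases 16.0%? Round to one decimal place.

Contribution at this volume is 80,320 × €227.43 = €18,267,177.60.
Operating income = contribution − fixed costs = €18,267,177.60 − €7,623,000 = €10,644,177.60.
So DOL = total CM / EBIT = €18,267,177.60 / €10,644,177.60 = 1.7162.
Operating income changes by 1.7162 × -16.0% = -27.5%.

-27.5%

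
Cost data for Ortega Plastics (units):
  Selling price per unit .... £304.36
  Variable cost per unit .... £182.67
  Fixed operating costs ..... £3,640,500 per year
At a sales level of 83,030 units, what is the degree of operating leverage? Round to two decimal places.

At 83,030 units, contribution = 83,030 × £121.69 = £10,103,920.70.
Operating income = contribution − fixed costs = £10,103,920.70 − £3,640,500 = £6,463,420.70.
DOL = contribution ÷ EBIT = £10,103,920.70 ÷ £6,463,420.70 = 1.5632.

1.56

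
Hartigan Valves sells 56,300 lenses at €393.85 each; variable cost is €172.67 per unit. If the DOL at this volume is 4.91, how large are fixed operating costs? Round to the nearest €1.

€9,916,297

Contribution at this volume is 56,300 × €221.18 = €12,452,434.00.
Since DOL = CM ÷ EBIT, EBIT = €12,452,434.00 ÷ 4.91 = €2,536,137.27.
Fixed costs = CM − EBIT = €12,452,434.00 − €2,536,137.27 = €9,916,297.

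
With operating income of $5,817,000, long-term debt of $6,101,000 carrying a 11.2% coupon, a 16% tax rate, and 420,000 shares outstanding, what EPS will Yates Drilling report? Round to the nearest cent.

$10.27

Pre-tax income = $5,817,000 − $683,312.00 = $5,133,688.00.
Net income = $5,133,688.00 × (1 − 0.16) = $4,312,297.92.
Per share: $4,312,297.92 / 420,000 shares = $10.27.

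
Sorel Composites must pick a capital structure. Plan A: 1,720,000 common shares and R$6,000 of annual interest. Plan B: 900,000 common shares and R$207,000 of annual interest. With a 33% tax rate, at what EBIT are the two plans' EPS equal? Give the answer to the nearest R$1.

R$427,610

At indifference, (EBIT − 6,000)(1 − t)/1,720,000 = (EBIT − 207,000)(1 − t)/900,000.
The (1 − t) factor cancels: (EBIT − 6,000) × 900,000 = (EBIT − 207,000) × 1,720,000.
EBIT × (1,720,000 − 900,000) = 207,000 × 1,720,000 − 6,000 × 900,000 = 350,640,000,000, so EBIT = 350,640,000,000 ÷ 820,000 = 427,609.76.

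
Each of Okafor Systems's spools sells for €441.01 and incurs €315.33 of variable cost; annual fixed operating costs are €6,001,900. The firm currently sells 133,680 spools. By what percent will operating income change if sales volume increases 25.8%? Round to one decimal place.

Contribution at this volume is 133,680 × €125.68 = €16,800,902.40.
Operating income = contribution − fixed costs = €16,800,902.40 − €6,001,900 = €10,799,002.40.
DOL = contribution ÷ EBIT = €16,800,902.40 ÷ €10,799,002.40 = 1.5558.
So EBIT moves 1.5558 × (+25.8%) = +40.1%.

+40.1%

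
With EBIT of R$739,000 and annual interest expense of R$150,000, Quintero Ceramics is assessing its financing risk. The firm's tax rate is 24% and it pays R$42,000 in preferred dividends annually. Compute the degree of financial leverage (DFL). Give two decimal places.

Annual interest charges come to R$150,000.00.
Preferred dividends grossed up pre-tax: R$42,000 / (1 − 0.24) = R$55,263.16.
DFL = EBIT ÷ [EBIT − I − D_p/(1−t)] = R$739,000 ÷ [R$739,000 − R$150,000.00 − R$55,263.16] = R$739,000 ÷ R$533,736.84 = 1.3846.

1.38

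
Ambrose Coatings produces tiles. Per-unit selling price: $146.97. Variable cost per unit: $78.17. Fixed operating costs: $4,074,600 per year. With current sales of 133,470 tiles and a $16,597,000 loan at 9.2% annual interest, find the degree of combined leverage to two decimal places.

2.56

At 133,470 units, contribution = 133,470 × $68.80 = $9,182,736.00.
Subtracting fixed costs: EBIT = $9,182,736.00 − $4,074,600 = $5,108,136.00. Interest = $1,526,924.00, so EBIT − I = $3,581,212.00.
Degree of total leverage = total CM / (EBIT − interest) = $9,182,736.00 / $3,581,212.00 = 2.5641.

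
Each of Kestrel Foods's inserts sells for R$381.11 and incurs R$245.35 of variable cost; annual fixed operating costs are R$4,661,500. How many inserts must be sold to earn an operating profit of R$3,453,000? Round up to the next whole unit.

59,771 inserts

Each unit contributes R$381.11 − R$245.35 = R$135.76.
Required volume = (fixed costs + target profit) ÷ CM = (R$4,661,500 + R$3,453,000) ÷ R$135.76 = 59,770.92, so 59,771 inserts.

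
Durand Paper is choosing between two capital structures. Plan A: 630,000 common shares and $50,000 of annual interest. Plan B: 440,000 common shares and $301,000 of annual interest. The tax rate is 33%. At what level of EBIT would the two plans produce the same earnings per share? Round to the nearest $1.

$882,263

At indifference, (EBIT − 50,000)(1 − t)/630,000 = (EBIT − 301,000)(1 − t)/440,000.
The (1 − t) factor cancels: (EBIT − 50,000) × 440,000 = (EBIT − 301,000) × 630,000.
EBIT × (630,000 − 440,000) = 301,000 × 630,000 − 50,000 × 440,000 = 167,630,000,000, so EBIT = 167,630,000,000 ÷ 190,000 = 882,263.16.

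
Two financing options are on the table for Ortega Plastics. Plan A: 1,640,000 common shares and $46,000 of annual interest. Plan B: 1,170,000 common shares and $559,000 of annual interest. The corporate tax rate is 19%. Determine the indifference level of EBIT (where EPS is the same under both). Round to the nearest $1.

Set EPS_A = EPS_B: (EBIT − $46,000)(1 − 0.19) ÷ 1,640,000 = (EBIT − $559,000)(1 − 0.19) ÷ 1,170,000.
Cancelling (1 − t) and cross-multiplying: 1,170,000·(EBIT − 46,000) = 1,640,000·(EBIT − 559,000).
EBIT × (1,640,000 − 1,170,000) = 559,000 × 1,640,000 − 46,000 × 1,170,000 = 862,940,000,000, so EBIT = 862,940,000,000 ÷ 470,000 = 1,836,042.55.

$1,836,043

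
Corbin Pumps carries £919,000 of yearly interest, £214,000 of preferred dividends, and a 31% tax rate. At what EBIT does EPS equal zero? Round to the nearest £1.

£1,229,145

Grossing the preferred dividend up to pre-tax terms: £214,000 / (1 − 0.31) = £310,144.93.
Financial break-even EBIT = interest + D_p ÷ (1 − t) = £919,000 + £310,144.93 = £1,229,144.93.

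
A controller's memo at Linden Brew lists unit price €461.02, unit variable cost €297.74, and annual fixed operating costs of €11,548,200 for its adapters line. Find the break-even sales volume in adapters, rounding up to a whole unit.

70,727 adapters

Contribution margin per unit = €461.02 − €297.74 = €163.28.
Units to break even: €11,548,200 ÷ €163.28 = 70,726.36, rounded up to 70,727.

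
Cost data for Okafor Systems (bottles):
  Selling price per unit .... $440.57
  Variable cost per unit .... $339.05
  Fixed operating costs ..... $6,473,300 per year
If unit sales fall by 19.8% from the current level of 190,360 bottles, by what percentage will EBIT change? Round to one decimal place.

At 190,360 units, contribution = 190,360 × $101.52 = $19,325,347.20.
EBIT = $19,325,347.20 − $6,473,300 = $12,852,047.20.
Degree of operating leverage = $19,325,347.20 / $12,852,047.20 = 1.5037.
So EBIT moves 1.5037 × (-19.8%) = -29.8%.

-29.8%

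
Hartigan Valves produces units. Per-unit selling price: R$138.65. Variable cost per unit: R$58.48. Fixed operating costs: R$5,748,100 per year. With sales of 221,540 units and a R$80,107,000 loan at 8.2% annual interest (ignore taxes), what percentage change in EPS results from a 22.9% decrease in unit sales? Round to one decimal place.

-74.7%

Total contribution margin = 221,540 × R$80.17 = R$17,760,861.80.
EBIT = R$17,760,861.80 − R$5,748,100 = R$12,012,761.80.
After interest of R$6,568,774.00, pre-tax earnings = R$5,443,987.80.
DCL = total CM / (EBIT − I) = R$17,760,861.80 / R$5,443,987.80 = 3.2625.
EPS therefore changes by 3.2625 × (-22.9%) = -74.7%.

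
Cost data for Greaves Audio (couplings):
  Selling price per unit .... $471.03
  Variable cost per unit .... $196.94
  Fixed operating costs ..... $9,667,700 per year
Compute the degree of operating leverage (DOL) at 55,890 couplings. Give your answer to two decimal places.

At 55,890 units, contribution = 55,890 × $274.09 = $15,318,890.10.
Subtracting fixed costs: EBIT = $15,318,890.10 − $9,667,700 = $5,651,190.10.
So DOL = total CM / EBIT = $15,318,890.10 / $5,651,190.10 = 2.7107.

2.71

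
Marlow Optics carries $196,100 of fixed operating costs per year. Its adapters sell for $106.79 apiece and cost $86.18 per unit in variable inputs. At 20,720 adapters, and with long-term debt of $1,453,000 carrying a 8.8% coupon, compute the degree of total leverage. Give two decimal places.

At 20,720 units, contribution = 20,720 × $20.61 = $427,039.20.
Operating income = contribution − fixed costs = $427,039.20 − $196,100 = $230,939.20. Interest = $127,864.00, so EBIT − I = $103,075.20.
Degree of total leverage = total CM / (EBIT − interest) = $427,039.20 / $103,075.20 = 4.1430.

4.14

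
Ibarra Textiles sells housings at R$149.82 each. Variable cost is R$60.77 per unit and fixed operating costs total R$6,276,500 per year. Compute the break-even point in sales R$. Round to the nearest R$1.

Contribution margin per unit = R$149.82 − R$60.77 = R$89.05, a CM ratio of R$89.05 ÷ R$149.82 = 0.5944.
Break-even revenue = fixed costs × price ÷ CM = R$6,276,500 × R$149.82 ÷ R$89.05 = R$10,559,744.

R$10,559,744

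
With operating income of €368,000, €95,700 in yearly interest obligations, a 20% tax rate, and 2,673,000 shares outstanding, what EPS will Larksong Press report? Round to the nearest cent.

Pre-tax income = €368,000 − €95,700.00 = €272,300.00.
After tax at 20%: net income = €272,300.00 × 0.80 = €217,840.00.
EPS = €217,840.00 ÷ 2,673,000 = €0.08.

€0.08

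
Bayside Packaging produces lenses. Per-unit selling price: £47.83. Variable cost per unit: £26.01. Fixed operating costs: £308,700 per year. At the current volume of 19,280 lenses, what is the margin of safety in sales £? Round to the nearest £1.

Unit CM = price − variable cost = £47.83 − £26.01 = £21.82. Break-even units = £308,700 ÷ £21.82 = 14,147.57; break-even revenue = 14,147.57 × £47.83 = £676,678.32.
Actual sales revenue = 19,280 × £47.83 = £922,162.40.
Margin of safety = £922,162.40 − £676,678.32 = £245,484.

£245,484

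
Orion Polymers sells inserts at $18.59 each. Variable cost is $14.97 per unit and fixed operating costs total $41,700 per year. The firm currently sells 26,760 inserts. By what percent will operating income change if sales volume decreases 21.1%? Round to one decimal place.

Contribution at this volume is 26,760 × $3.62 = $96,871.20.
Operating income = contribution − fixed costs = $96,871.20 − $41,700 = $55,171.20.
So DOL = total CM / EBIT = $96,871.20 / $55,171.20 = 1.7558.
So EBIT moves 1.7558 × (-21.1%) = -37.0%.

-37.0%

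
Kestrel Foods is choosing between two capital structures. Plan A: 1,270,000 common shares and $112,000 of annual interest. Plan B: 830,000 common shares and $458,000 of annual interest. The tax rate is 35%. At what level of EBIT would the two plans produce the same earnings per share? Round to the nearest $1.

$1,110,682

At indifference, (EBIT − 112,000)(1 − t)/1,270,000 = (EBIT − 458,000)(1 − t)/830,000.
The (1 − t) factor cancels: (EBIT − 112,000) × 830,000 = (EBIT − 458,000) × 1,270,000.
Solving, EBIT = (458,000·1,270,000 − 112,000·830,000) / (1,270,000 − 830,000) = 488,700,000,000 / 440,000 = 1,110,681.82.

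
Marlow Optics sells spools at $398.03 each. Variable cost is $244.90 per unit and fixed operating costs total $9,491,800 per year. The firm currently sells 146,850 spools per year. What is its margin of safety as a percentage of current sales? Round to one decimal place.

Unit CM = price − variable cost = $398.03 − $244.90 = $153.13. Break-even units = $9,491,800 ÷ $153.13 = 61,985.24; break-even revenue = 61,985.24 × $398.03 = $24,671,985.59.
Current sales = 146,850 × $398.03 = $58,450,705.50.
Margin of safety = ($58,450,705.50 − $24,671,985.59) ÷ $58,450,705.50 = 57.8%.

57.8%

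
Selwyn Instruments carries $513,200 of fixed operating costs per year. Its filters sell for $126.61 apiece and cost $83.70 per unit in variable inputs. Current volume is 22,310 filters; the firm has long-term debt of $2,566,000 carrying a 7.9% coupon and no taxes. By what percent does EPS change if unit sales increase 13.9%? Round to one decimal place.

+55.1%

At 22,310 units, contribution = 22,310 × $42.91 = $957,322.10.
Subtracting fixed costs: EBIT = $957,322.10 − $513,200 = $444,122.10.
After interest of $202,714.00, pre-tax earnings = $241,408.10.
Degree of combined leverage = contribution ÷ (EBIT − I) = $957,322.10 ÷ $241,408.10 = 3.9656.
EPS therefore changes by 3.9656 × (+13.9%) = +55.1%.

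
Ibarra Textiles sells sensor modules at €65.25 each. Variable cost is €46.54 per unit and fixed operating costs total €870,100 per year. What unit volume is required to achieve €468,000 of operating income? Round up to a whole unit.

71,518 sensor modules

Unit CM = price − variable cost = €65.25 − €46.54 = €18.71.
Need Q such that Q × €18.71 − €870,100 = €468,000, i.e. Q = €1,338,100 / €18.71 = 71,517.90 → 71,518.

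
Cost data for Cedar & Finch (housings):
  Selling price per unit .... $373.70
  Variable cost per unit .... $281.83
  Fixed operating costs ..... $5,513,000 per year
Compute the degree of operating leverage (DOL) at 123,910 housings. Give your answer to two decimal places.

1.94

At 123,910 units, contribution = 123,910 × $91.87 = $11,383,611.70.
Subtracting fixed costs: EBIT = $11,383,611.70 − $5,513,000 = $5,870,611.70.
DOL = contribution ÷ EBIT = $11,383,611.70 ÷ $5,870,611.70 = 1.9391.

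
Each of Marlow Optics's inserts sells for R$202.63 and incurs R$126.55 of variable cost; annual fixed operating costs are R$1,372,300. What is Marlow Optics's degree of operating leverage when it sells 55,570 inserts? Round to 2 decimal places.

At 55,570 units, contribution = 55,570 × R$76.08 = R$4,227,765.60.
Subtracting fixed costs: EBIT = R$4,227,765.60 − R$1,372,300 = R$2,855,465.60.
So DOL = total CM / EBIT = R$4,227,765.60 / R$2,855,465.60 = 1.4806.

1.48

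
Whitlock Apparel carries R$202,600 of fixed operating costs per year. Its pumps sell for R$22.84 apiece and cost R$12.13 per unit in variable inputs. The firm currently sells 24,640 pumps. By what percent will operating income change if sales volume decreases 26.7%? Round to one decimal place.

-115.0%

At 24,640 units, contribution = 24,640 × R$10.71 = R$263,894.40.
EBIT = R$263,894.40 − R$202,600 = R$61,294.40.
So DOL = total CM / EBIT = R$263,894.40 / R$61,294.40 = 4.3054.
Operating income changes by 4.3054 × -26.7% = -115.0%.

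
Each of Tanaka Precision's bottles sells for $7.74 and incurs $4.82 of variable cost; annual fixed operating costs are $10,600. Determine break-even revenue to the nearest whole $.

$28,097

CM per unit = $7.74 − $4.82 = $2.92; CM ratio = $2.92 / $7.74 = 0.3773.
Break-even sales = FC ÷ CM ratio = $10,600 × $7.74 / $2.92 = $28,097.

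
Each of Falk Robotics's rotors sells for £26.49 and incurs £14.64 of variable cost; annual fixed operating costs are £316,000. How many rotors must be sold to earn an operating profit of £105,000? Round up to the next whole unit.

Unit CM = price − variable cost = £26.49 − £14.64 = £11.85.
Required volume = (fixed costs + target profit) ÷ CM = (£316,000 + £105,000) ÷ £11.85 = 35,527.43, so 35,528 rotors.

35,528 rotors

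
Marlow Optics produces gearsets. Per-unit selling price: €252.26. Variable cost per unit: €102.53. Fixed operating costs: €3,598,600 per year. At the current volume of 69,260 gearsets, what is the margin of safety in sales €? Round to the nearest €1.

€11,408,729

Contribution margin per unit = €252.26 − €102.53 = €149.73. Break-even units = €3,598,600 ÷ €149.73 = 24,033.93; break-even revenue = 24,033.93 × €252.26 = €6,062,798.61.
Current sales = 69,260 × €252.26 = €17,471,527.60.
Margin of safety = €17,471,527.60 − €6,062,798.61 = €11,408,729.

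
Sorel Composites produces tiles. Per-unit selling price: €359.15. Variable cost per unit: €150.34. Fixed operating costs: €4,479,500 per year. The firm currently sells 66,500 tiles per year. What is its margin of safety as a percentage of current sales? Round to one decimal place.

67.7%

Unit CM = price − variable cost = €359.15 − €150.34 = €208.81. Break-even units = €4,479,500 ÷ €208.81 = 21,452.52; break-even revenue = 21,452.52 × €359.15 = €7,704,671.35.
Current sales = 66,500 × €359.15 = €23,883,475.00.
Margin of safety = (€23,883,475.00 − €7,704,671.35) ÷ €23,883,475.00 = 67.7%.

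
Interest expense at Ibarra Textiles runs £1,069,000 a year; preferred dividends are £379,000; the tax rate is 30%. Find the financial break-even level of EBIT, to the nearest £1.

Grossing the preferred dividend up to pre-tax terms: £379,000 / (1 − 0.30) = £541,428.57.
Financial break-even EBIT = interest + D_p ÷ (1 − t) = £1,069,000 + £541,428.57 = £1,610,428.57.

£1,610,429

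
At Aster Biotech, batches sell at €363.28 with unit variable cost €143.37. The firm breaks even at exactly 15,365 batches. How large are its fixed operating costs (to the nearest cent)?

Each unit contributes €363.28 − €143.37 = €219.91.
Since BE = FC / CM, FC = 15,365 × €219.91 = €3,378,917.15.

€3,378,917.15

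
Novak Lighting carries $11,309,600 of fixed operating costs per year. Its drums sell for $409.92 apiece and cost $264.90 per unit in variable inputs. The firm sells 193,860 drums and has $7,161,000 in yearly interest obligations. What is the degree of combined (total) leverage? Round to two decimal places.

2.92

Total contribution margin = 193,860 × $145.02 = $28,113,577.20.
Subtracting fixed costs: EBIT = $28,113,577.20 − $11,309,600 = $16,803,977.20. Interest = $7,161,000.00.
DOL = $28,113,577.20 ÷ $16,803,977.20 = 1.6730; DFL = $16,803,977.20 ÷ $9,642,977.20 = 1.7426.
Combined leverage = 1.6730 × 1.7426 = 2.9154.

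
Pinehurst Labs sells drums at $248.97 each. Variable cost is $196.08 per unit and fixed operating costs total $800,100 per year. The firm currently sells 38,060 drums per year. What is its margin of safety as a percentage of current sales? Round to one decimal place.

Unit CM = price − variable cost = $248.97 − $196.08 = $52.89. Break-even units = $800,100 ÷ $52.89 = 15,127.62; break-even revenue = 15,127.62 × $248.97 = $3,766,324.39.
Actual sales revenue = 38,060 × $248.97 = $9,475,798.20.
Margin of safety = ($9,475,798.20 − $3,766,324.39) ÷ $9,475,798.20 = 60.3%.

60.3%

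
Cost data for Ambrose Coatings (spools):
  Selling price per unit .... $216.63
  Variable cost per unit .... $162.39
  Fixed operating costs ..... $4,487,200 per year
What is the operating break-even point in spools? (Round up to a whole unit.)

82,729 spools

Unit CM = price − variable cost = $216.63 − $162.39 = $54.24.
Break-even volume = fixed costs ÷ CM per unit = $4,487,200 ÷ $54.24 = 82,728.61, so 82,729 spools.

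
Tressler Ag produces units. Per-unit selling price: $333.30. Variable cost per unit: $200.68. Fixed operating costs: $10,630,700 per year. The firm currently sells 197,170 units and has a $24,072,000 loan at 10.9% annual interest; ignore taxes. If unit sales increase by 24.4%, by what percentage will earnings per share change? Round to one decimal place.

+49.5%

Total contribution margin = 197,170 × $132.62 = $26,148,685.40.
Operating income = contribution − fixed costs = $26,148,685.40 − $10,630,700 = $15,517,985.40.
Interest = $2,623,848.00, so EBIT − I = $12,894,137.40.
DCL = total CM / (EBIT − I) = $26,148,685.40 / $12,894,137.40 = 2.0280.
%ΔEPS = DCL × %ΔSales = 2.0280 × +24.4% = +49.5%.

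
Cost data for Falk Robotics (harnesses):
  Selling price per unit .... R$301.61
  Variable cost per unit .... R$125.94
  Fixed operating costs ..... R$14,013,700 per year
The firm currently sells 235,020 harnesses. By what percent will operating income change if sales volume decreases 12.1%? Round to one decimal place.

Contribution at this volume is 235,020 × R$175.67 = R$41,285,963.40.
Subtracting fixed costs: EBIT = R$41,285,963.40 − R$14,013,700 = R$27,272,263.40.
So DOL = total CM / EBIT = R$41,285,963.40 / R$27,272,263.40 = 1.5138.
So EBIT moves 1.5138 × (-12.1%) = -18.3%.

-18.3%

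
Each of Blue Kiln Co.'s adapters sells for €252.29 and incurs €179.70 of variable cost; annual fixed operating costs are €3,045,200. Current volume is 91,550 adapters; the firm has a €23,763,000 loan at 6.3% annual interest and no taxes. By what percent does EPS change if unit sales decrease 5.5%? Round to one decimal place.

-17.4%

Contribution at this volume is 91,550 × €72.59 = €6,645,614.50.
Operating income = contribution − fixed costs = €6,645,614.50 − €3,045,200 = €3,600,414.50.
After interest of €1,497,069.00, pre-tax earnings = €2,103,345.50.
Degree of combined leverage = contribution ÷ (EBIT − I) = €6,645,614.50 ÷ €2,103,345.50 = 3.1595.
%ΔEPS = DCL × %ΔSales = 3.1595 × -5.5% = -17.4%.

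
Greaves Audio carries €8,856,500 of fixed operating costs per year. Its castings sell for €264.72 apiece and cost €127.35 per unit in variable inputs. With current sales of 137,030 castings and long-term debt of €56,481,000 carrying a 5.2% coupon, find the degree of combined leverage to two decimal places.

At 137,030 units, contribution = 137,030 × €137.37 = €18,823,811.10.
Subtracting fixed costs: EBIT = €18,823,811.10 − €8,856,500 = €9,967,311.10. Interest = €2,937,012.00.
DOL = €18,823,811.10 ÷ €9,967,311.10 = 1.8886; DFL = €9,967,311.10 ÷ €7,030,299.10 = 1.4178.
DCL = DOL × DFL = 1.8886 × 1.4178 = 2.6777.

2.68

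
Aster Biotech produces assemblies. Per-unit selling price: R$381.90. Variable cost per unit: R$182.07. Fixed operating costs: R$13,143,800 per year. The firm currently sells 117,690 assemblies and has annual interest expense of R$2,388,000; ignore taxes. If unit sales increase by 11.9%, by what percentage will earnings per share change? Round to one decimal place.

+35.0%

Contribution at this volume is 117,690 × R$199.83 = R$23,517,992.70.
Subtracting fixed costs: EBIT = R$23,517,992.70 − R$13,143,800 = R$10,374,192.70.
Interest = R$2,388,000.00, so EBIT − I = R$7,986,192.70.
DCL = total CM / (EBIT − I) = R$23,517,992.70 / R$7,986,192.70 = 2.9448.
%ΔEPS = DCL × %ΔSales = 2.9448 × +11.9% = +35.0%.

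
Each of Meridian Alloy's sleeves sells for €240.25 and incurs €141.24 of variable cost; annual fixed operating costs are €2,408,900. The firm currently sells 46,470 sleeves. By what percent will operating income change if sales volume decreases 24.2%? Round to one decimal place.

-50.8%

At 46,470 units, contribution = 46,470 × €99.01 = €4,600,994.70.
Subtracting fixed costs: EBIT = €4,600,994.70 − €2,408,900 = €2,192,094.70.
DOL = contribution ÷ EBIT = €4,600,994.70 ÷ €2,192,094.70 = 2.0989.
%ΔEBIT = DOL × %ΔSales = 2.0989 × -24.2% = -50.8%.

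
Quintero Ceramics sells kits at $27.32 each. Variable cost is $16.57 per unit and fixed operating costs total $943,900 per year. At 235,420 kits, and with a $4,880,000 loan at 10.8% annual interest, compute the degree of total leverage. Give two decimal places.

Total contribution margin = 235,420 × $10.75 = $2,530,765.00.
Operating income = contribution − fixed costs = $2,530,765.00 − $943,900 = $1,586,865.00. Interest = $527,040.00.
DOL = $2,530,765.00 ÷ $1,586,865.00 = 1.5948; DFL = $1,586,865.00 ÷ $1,059,825.00 = 1.4973.
Combined leverage = 1.5948 × 1.4973 = 2.3879.

2.39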